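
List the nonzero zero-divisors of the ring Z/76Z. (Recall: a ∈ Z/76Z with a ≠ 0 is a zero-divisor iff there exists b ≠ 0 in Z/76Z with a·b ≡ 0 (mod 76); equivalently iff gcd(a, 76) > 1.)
nonzero zero-divisors of Z/76Z = {2, 4, 6, 8, 10, 12, 14, 16, 18, 19, 20, 22, 24, 26, 28, 30, 32, 34, 36, 38, 40, 42, 44, 46, 48, 50, 52, 54, 56, 57, 58, 60, 62, 64, 66, 68, 70, 72, 74}

An element a ∈ Z/76Z (with a ≠ 0) is a zero-divisor iff gcd(a, 76) > 1 (because a is a unit precisely when gcd(a, n) = 1, and in Z/nZ every nonzero, non-unit element is a zero-divisor). Scan a = 1, ..., 75 and keep those with gcd(a, 76) > 1:
  gcd(2, 76) = 2, gcd(4, 76) = 4, gcd(6, 76) = 2, gcd(8, 76) = 4, gcd(10, 76) = 2, gcd(12, 76) = 4, gcd(14, 76) = 2, gcd(16, 76) = 4, gcd(18, 76) = 2, gcd(19, 76) = 19, gcd(20, 76) = 4, gcd(22, 76) = 2, gcd(24, 76) = 4, gcd(26, 76) = 2, gcd(28, 76) = 4, gcd(30, 76) = 2, gcd(32, 76) = 4, gcd(34, 76) = 2, gcd(36, 76) = 4, gcd(38, 76) = 38, gcd(40, 76) = 4, gcd(42, 76) = 2, gcd(44, 76) = 4, gcd(46, 76) = 2, gcd(48, 76) = 4, gcd(50, 76) = 2, gcd(52, 76) = 4, gcd(54, 76) = 2, gcd(56, 76) = 4, gcd(57, 76) = 19, gcd(58, 76) = 2, gcd(60, 76) = 4, gcd(62, 76) = 2, gcd(64, 76) = 4, gcd(66, 76) = 2, gcd(68, 76) = 4, gcd(70, 76) = 2, gcd(72, 76) = 4, gcd(74, 76) = 2.
All other a ∈ {1, ..., 75} have gcd(a, 76) = 1 and are units. So the nonzero zero-divisors are exactly the 39 values of a appearing in this scan.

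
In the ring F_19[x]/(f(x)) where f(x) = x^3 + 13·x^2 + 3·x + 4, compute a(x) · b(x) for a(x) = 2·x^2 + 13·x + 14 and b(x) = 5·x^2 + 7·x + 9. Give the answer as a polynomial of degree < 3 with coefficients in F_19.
a · b ≡ 14·x^2 + 5·x + 7 (mod f(x))

Multiply as integer polynomials: a · b = 10·x^4 + 79·x^3 + 179·x^2 + 215·x + 126. Reducing coefficients mod 19: a · b ≡ 10·x^4 + 3·x^3 + 8·x^2 + 6·x + 12. Now divide by f(x) = x^3 + 13·x^2 + 3·x + 4 in F_19[x], eliminating the leading term at each step:
  leading term 10·x^4: subtract (10·x)·f(x) = 10·x^4 + 16·x^3 + 11·x^2 + 2·x, leaving 6·x^3 + 16·x^2 + 4·x + 12 (coefficients mod 19)
  leading term 6·x^3: subtract (6)·f(x) = 6·x^3 + 2·x^2 + 18·x + 5, leaving 14·x^2 + 5·x + 7 (coefficients mod 19)
The degree is now < 3, so this is the remainder. Hence a · b ≡ 14·x^2 + 5·x + 7 in F_19[x]/(f).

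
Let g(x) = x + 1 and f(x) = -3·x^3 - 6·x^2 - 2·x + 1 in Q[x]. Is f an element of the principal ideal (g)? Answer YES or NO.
YES

In Q[x] the ideal (g) consists of all multiples of g, so f ∈ (g) iff g | f, i.e. iff the remainder of f on division by g is 0. Divide f by g (g is monic, so eliminate the leading term of the running remainder at each step):
  leading term -3·x^3: subtract (-3·x^2)·g(x) = -3·x^3 - 3·x^2, leaving -3·x^2 - 2·x + 1
  leading term -3·x^2: subtract (-3·x)·g(x) = -3·x^2 - 3·x, leaving x + 1
  leading term x: subtract (1)·g(x) = x + 1, leaving 0
The remainder is 0, so f(x) = g(x) · h(x) with h(x) = -3·x^2 - 3·x + 1. Hence g | f, i.e. f ∈ (g).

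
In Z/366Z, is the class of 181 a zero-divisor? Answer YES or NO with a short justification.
NO

gcd(181, 366) = 1, so 181 is a unit in Z/366Z (it has a multiplicative inverse). A unit cannot be a zero-divisor: if 181·b ≡ 0 then multiplying both sides by 181^(−1) gives b ≡ 0. So 181 is not a zero-divisor.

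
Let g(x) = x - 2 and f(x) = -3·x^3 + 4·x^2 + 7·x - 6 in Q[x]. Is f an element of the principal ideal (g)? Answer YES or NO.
YES

In Q[x] the ideal (g) consists of all multiples of g, so f ∈ (g) iff g | f, i.e. iff the remainder of f on division by g is 0. Divide f by g (g is monic, so eliminate the leading term of the running remainder at each step):
  leading term -3·x^3: subtract (-3·x^2)·g(x) = -3·x^3 + 6·x^2, leaving -2·x^2 + 7·x - 6
  leading term -2·x^2: subtract (-2·x)·g(x) = -2·x^2 + 4·x, leaving 3·x - 6
  leading term 3·x: subtract (3)·g(x) = 3·x - 6, leaving 0
The remainder is 0, so f(x) = g(x) · h(x) with h(x) = -3·x^2 - 2·x + 3. Hence g | f, i.e. f ∈ (g).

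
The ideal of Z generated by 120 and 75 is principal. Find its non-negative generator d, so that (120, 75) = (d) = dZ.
(120, 75) = (15); d = 15

In the PID Z, (a, b) is generated by gcd(a, b). Compute gcd(120, 75) with the extended Euclidean algorithm, tracking rows (r, s, t) with s·120 + t·75 = r:
  row A: (120, 1, 0)   [1·120 + 0·75 = 120]
  row B: (75, 0, 1)   [0·120 + 1·75 = 75]
  120 = 1·75 + 45   → row C = row A − 1·row B = (45, 1, −1)   [check: 1·120 − 1·75 = 45]
  75 = 1·45 + 30   → row D = row B − 1·row C = (30, −1, 2)   [check: −1·120 + 2·75 = 30]
  45 = 1·30 + 15   → row E = row C − 1·row D = (15, 2, −3)   [check: 2·120 − 3·75 = 15]
  30 = 2·15 + 0   → remainder 0, stop. gcd = 15 (last nonzero row E).
So gcd(120, 75) = 15, with Bézout identity 2·120 − 3·75 = 15. Containment (⊇): the Bézout identity exhibits 15 as an element of (120, 75), giving (15) ⊆ (120, 75). Containment (⊆): since 15 | 120 and 15 | 75 (120 = 15·8, 75 = 15·5), every Z-linear combination of 120 and 75 is divisible by 15, so (120, 75) ⊆ (15). Therefore (120, 75) = (15), d = 15.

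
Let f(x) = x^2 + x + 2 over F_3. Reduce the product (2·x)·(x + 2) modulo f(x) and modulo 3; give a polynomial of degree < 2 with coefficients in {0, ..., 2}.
Multiply as integer polynomials: a · b = 2·x^2 + 4·x. Reducing coefficients mod 3: a · b ≡ 2·x^2 + x. Now divide by f(x) = x^2 + x + 2 in F_3[x], eliminating the leading term at each step:
  leading term 2·x^2: subtract (2)·f(x) = 2·x^2 + 2·x + 1, leaving 2·x + 2 (coefficients mod 3)
The degree is now < 2, so this is the remainder. Hence a · b ≡ 2·x + 2 in F_3[x]/(f).

Final answer: a · b ≡ 2·x + 2 (mod f(x))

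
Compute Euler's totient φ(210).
φ is multiplicative, with φ(p^e) = p^e − p^(e−1). Factorise 210 = 2 · 3 · 5 · 7. Then
  φ(210) = (2 − 1) · (3 − 1) · (5 − 1) · (7 − 1) = 1 · 2 · 4 · 6 = 48.

Final answer: φ(210) = 48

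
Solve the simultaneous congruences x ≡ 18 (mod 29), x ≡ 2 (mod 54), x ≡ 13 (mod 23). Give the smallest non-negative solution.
The moduli 29, 54, 23 are pairwise coprime, so by the CRT there is a unique solution mod 29·54·23 = 36018.
Solve by successive substitution. Start with x ≡ 18 (mod 29).
  Combine with x ≡ 2 (mod 54): write x = 18 + 29·t and require 18 + 29·t ≡ 2 (mod 54), i.e. 29·t ≡ 2 − 18 ≡ 38 (mod 54). Since 29^(−1) ≡ 41 (mod 54), t ≡ 41·38 ≡ 46 (mod 54). So x ≡ 18 + 29·46 = 1352 (mod 1566).
  Combine with x ≡ 13 (mod 23): write x = 1352 + 1566·t and require 1352 + 1566·t ≡ 13 (mod 23), i.e. 1566·t ≡ 13 − 1352 ≡ 18 (mod 23). Since 1566^(−1) ≡ 12 (mod 23) (1566 ≡ 2 (mod 23)), t ≡ 12·18 ≡ 9 (mod 23). So x ≡ 1352 + 1566·9 = 15446 (mod 36018).
Unique solution in [0, 36018): x = 15446.

Final answer: x ≡ 15446 (mod 36018); the representative in [0, 36018) is 15446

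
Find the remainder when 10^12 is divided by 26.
14

Use repeated squaring. Binary(12) = 1100. Walk through the bits of the exponent 12 left-to-right: at each bit after the leading one, square the running value, then multiply by 10 if the bit is 1 (always reducing mod 26):
  bit 1 = 1 (leading): start with 10.
  bit 2 = 1: square 10^2 = 100 ≡ 22; bit is 1, so multiply 22·10 = 220 ≡ 12 (mod 26).
  bit 3 = 0: square 12^2 = 144 ≡ 14 (mod 26).
  bit 4 = 0: square 14^2 = 196 ≡ 14 (mod 26).
Final value: 10^12 ≡ 14 (mod 26).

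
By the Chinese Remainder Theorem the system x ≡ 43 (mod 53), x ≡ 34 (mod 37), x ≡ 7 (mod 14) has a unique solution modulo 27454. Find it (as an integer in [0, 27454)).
The moduli 53, 37, 14 are pairwise coprime, so by the CRT there is a unique solution mod 53·37·14 = 27454.
Solve by successive substitution. Start with x ≡ 43 (mod 53).
  Combine with x ≡ 34 (mod 37): write x = 43 + 53·t and require 43 + 53·t ≡ 34 (mod 37), i.e. 53·t ≡ 34 − 43 ≡ 28 (mod 37). Since 53^(−1) ≡ 7 (mod 37) (53 ≡ 16 (mod 37)), t ≡ 7·28 ≡ 11 (mod 37). So x ≡ 43 + 53·11 = 626 (mod 1961).
  Combine with x ≡ 7 (mod 14): write x = 626 + 1961·t and require 626 + 1961·t ≡ 7 (mod 14), i.e. 1961·t ≡ 7 − 626 ≡ 11 (mod 14). Since 1961^(−1) ≡ 1 (mod 14) (1961 ≡ 1 (mod 14)), t ≡ 1·11 ≡ 11 (mod 14). So x ≡ 626 + 1961·11 = 22197 (mod 27454).
Unique solution in [0, 27454): x = 22197.

Final answer: x ≡ 22197 (mod 27454); the representative in [0, 27454) is 22197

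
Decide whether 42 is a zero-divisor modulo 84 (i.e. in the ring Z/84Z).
YES

gcd(42, 84) = 42 > 1, so 42 is not a unit in Z/84Z. In Z/nZ every nonzero non-unit is a zero-divisor: explicitly, take b = 84/gcd = 2 ≠ 0 (mod 84); then 42·2 = 84 = 1·84, i.e. 42·2 ≡ 0 (mod 84). So 42 is a zero-divisor.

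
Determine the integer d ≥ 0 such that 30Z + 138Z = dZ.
(30, 138) = (6); d = 6

In the PID Z, (a, b) is generated by gcd(a, b). Compute gcd(138, 30) with the extended Euclidean algorithm, tracking rows (r, s, t) with s·138 + t·30 = r:
  row A: (138, 1, 0)   [1·138 + 0·30 = 138]
  row B: (30, 0, 1)   [0·138 + 1·30 = 30]
  138 = 4·30 + 18   → row C = row A − 4·row B = (18, 1, −4)   [check: 1·138 − 4·30 = 18]
  30 = 1·18 + 12   → row D = row B − 1·row C = (12, −1, 5)   [check: −1·138 + 5·30 = 12]
  18 = 1·12 + 6   → row E = row C − 1·row D = (6, 2, −9)   [check: 2·138 − 9·30 = 6]
  12 = 2·6 + 0   → remainder 0, stop. gcd = 6 (last nonzero row E).
So gcd(30, 138) = 6, with Bézout identity 2·138 − 9·30 = 6. Containment (⊇): the Bézout identity exhibits 6 as an element of (30, 138), giving (6) ⊆ (30, 138). Containment (⊆): since 6 | 30 and 6 | 138 (30 = 6·5, 138 = 6·23), every Z-linear combination of 30 and 138 is divisible by 6, so (30, 138) ⊆ (6). Therefore (30, 138) = (6), d = 6.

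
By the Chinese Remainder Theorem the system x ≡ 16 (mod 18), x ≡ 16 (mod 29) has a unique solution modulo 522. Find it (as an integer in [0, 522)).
The moduli 18, 29 are pairwise coprime, so by the CRT there is a unique solution mod 18·29 = 522.
Solve by successive substitution. Start with x ≡ 16 (mod 18).
  Combine with x ≡ 16 (mod 29): write x = 16 + 18·t and require 16 + 18·t ≡ 16 (mod 29), i.e. 18·t ≡ 16 − 16 ≡ 0 (mod 29). Since 18^(−1) ≡ 21 (mod 29), t ≡ 21·0 ≡ 0 (mod 29). So x ≡ 16 + 18·0 = 16 (mod 522).
Unique solution in [0, 522): x = 16.

Final answer: x ≡ 16 (mod 522); the representative in [0, 522) is 16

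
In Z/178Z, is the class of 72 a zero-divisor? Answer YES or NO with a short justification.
YES

gcd(72, 178) = 2 > 1, so 72 is not a unit in Z/178Z. In Z/nZ every nonzero non-unit is a zero-divisor: explicitly, take b = 178/gcd = 89 ≠ 0 (mod 178); then 72·89 = 6408 = 36·178, i.e. 72·89 ≡ 0 (mod 178). So 72 is a zero-divisor.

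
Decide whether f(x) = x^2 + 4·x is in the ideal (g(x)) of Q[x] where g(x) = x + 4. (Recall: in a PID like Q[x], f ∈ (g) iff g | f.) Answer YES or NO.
In Q[x] the ideal (g) consists of all multiples of g, so f ∈ (g) iff g | f, i.e. iff the remainder of f on division by g is 0. Divide f by g (g is monic, so eliminate the leading term of the running remainder at each step):
  leading term x^2: subtract (x)·g(x) = x^2 + 4·x, leaving 0
The remainder is 0, so f(x) = g(x) · h(x) with h(x) = x. Hence g | f, i.e. f ∈ (g).

Final answer: YES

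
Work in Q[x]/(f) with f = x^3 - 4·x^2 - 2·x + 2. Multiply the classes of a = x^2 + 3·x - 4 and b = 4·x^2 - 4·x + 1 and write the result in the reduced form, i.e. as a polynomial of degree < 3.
First multiply in Q[x] without reducing: a · b = 4·x^4 + 8·x^3 - 27·x^2 + 19·x - 4. Now divide by f(x) = x^3 - 4·x^2 - 2·x + 2, eliminating the leading term at each step:
  leading term 4·x^4: subtract (4·x)·f(x) = 4·x^4 - 16·x^3 - 8·x^2 + 8·x, leaving 24·x^3 - 19·x^2 + 11·x - 4
  leading term 24·x^3: subtract (24)·f(x) = 24·x^3 - 96·x^2 - 48·x + 48, leaving 77·x^2 + 59·x - 52
The degree is now < 3, so this is the remainder. Hence a · b ≡ 77·x^2 + 59·x - 52 in Q[x]/(f).

Final answer: a · b ≡ 77·x^2 + 59·x - 52 (mod f(x))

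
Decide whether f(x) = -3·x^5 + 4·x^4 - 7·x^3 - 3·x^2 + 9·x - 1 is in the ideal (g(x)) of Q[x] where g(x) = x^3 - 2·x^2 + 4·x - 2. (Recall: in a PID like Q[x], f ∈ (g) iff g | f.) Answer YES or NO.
NO

In Q[x] the ideal (g) consists of all multiples of g, so f ∈ (g) iff g | f, i.e. iff the remainder of f on division by g is 0. Divide f by g (g is monic, so eliminate the leading term of the running remainder at each step):
  leading term -3·x^5: subtract (-3·x^2)·g(x) = -3·x^5 + 6·x^4 - 12·x^3 + 6·x^2, leaving -2·x^4 + 5·x^3 - 9·x^2 + 9·x - 1
  leading term -2·x^4: subtract (-2·x)·g(x) = -2·x^4 + 4·x^3 - 8·x^2 + 4·x, leaving x^3 - x^2 + 5·x - 1
  leading term x^3: subtract (1)·g(x) = x^3 - 2·x^2 + 4·x - 2, leaving x^2 + x + 1
The remainder r(x) = x^2 + x + 1 ≠ 0 (and deg r < deg g), so g ∤ f, i.e. f ∉ (g).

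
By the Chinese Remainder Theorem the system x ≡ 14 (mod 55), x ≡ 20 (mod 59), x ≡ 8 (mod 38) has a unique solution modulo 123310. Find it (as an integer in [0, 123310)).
x ≡ 53474 (mod 123310); the representative in [0, 123310) is 53474

The moduli 55, 59, 38 are pairwise coprime, so by the CRT there is a unique solution mod 55·59·38 = 123310.
Solve by successive substitution. Start with x ≡ 14 (mod 55).
  Combine with x ≡ 20 (mod 59): write x = 14 + 55·t and require 14 + 55·t ≡ 20 (mod 59), i.e. 55·t ≡ 20 − 14 ≡ 6 (mod 59). Since 55^(−1) ≡ 44 (mod 59), t ≡ 44·6 ≡ 28 (mod 59). So x ≡ 14 + 55·28 = 1554 (mod 3245).
  Combine with x ≡ 8 (mod 38): write x = 1554 + 3245·t and require 1554 + 3245·t ≡ 8 (mod 38), i.e. 3245·t ≡ 8 − 1554 ≡ 12 (mod 38). Since 3245^(−1) ≡ 33 (mod 38) (3245 ≡ 15 (mod 38)), t ≡ 33·12 ≡ 16 (mod 38). So x ≡ 1554 + 3245·16 = 53474 (mod 123310).
Unique solution in [0, 123310): x = 53474.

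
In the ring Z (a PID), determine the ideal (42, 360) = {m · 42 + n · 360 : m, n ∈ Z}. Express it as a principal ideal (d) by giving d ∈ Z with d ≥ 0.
In the PID Z, (a, b) is generated by gcd(a, b). Compute gcd(360, 42) with the extended Euclidean algorithm, tracking rows (r, s, t) with s·360 + t·42 = r:
  row A: (360, 1, 0)   [1·360 + 0·42 = 360]
  row B: (42, 0, 1)   [0·360 + 1·42 = 42]
  360 = 8·42 + 24   → row C = row A − 8·row B = (24, 1, −8)   [check: 1·360 − 8·42 = 24]
  42 = 1·24 + 18   → row D = row B − 1·row C = (18, −1, 9)   [check: −1·360 + 9·42 = 18]
  24 = 1·18 + 6   → row E = row C − 1·row D = (6, 2, −17)   [check: 2·360 − 17·42 = 6]
  18 = 3·6 + 0   → remainder 0, stop. gcd = 6 (last nonzero row E).
So gcd(42, 360) = 6, with Bézout identity 2·360 − 17·42 = 6. Containment (⊇): the Bézout identity exhibits 6 as an element of (42, 360), giving (6) ⊆ (42, 360). Containment (⊆): since 6 | 42 and 6 | 360 (42 = 6·7, 360 = 6·60), every Z-linear combination of 42 and 360 is divisible by 6, so (42, 360) ⊆ (6). Therefore (42, 360) = (6), d = 6.

Final answer: (42, 360) = (6); d = 6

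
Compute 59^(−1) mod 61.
Apply the extended Euclidean algorithm to (61, 59), tracking rows (r, s, t) with s·61 + t·59 = r. Each division r_prev = q·r_cur + r_new produces the new row as (previous row) − q·(current row):
  row A: (61, 1, 0)   [1·61 + 0·59 = 61]
  row B: (59, 0, 1)   [0·61 + 1·59 = 59]
  61 = 1·59 + 2   → row C = row A − 1·row B = (2, 1, −1)   [check: 1·61 − 1·59 = 2]
  59 = 29·2 + 1   → row D = row B − 29·row C = (1, −29, 30)   [check: −29·61 + 30·59 = 1]
  2 = 2·1 + 0   → remainder 0, stop. gcd = 1 (last nonzero row D).
The gcd is 1, so 59 is invertible mod 61. The last nonzero row gives −29·61 + 30·59 = 1, so t = 30. So 59^(−1) ≡ 30 (mod 61). Verify: 59 · 30 = 1770 ≡ 1 (mod 61). ✓

Final answer: 59^(−1) ≡ 30 (mod 61)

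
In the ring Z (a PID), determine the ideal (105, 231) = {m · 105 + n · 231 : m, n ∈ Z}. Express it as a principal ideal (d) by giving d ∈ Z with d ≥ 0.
In the PID Z, (a, b) is generated by gcd(a, b). Compute gcd(231, 105) with the extended Euclidean algorithm, tracking rows (r, s, t) with s·231 + t·105 = r:
  row A: (231, 1, 0)   [1·231 + 0·105 = 231]
  row B: (105, 0, 1)   [0·231 + 1·105 = 105]
  231 = 2·105 + 21   → row C = row A − 2·row B = (21, 1, −2)   [check: 1·231 − 2·105 = 21]
  105 = 5·21 + 0   → remainder 0, stop. gcd = 21 (last nonzero row C).
So gcd(105, 231) = 21, with Bézout identity 1·231 − 2·105 = 21. Containment (⊇): the Bézout identity exhibits 21 as an element of (105, 231), giving (21) ⊆ (105, 231). Containment (⊆): since 21 | 105 and 21 | 231 (105 = 21·5, 231 = 21·11), every Z-linear combination of 105 and 231 is divisible by 21, so (105, 231) ⊆ (21). Therefore (105, 231) = (21), d = 21.

Final answer: (105, 231) = (21); d = 21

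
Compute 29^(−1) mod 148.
Apply the extended Euclidean algorithm to (148, 29), tracking rows (r, s, t) with s·148 + t·29 = r. Each division r_prev = q·r_cur + r_new produces the new row as (previous row) − q·(current row):
  row A: (148, 1, 0)   [1·148 + 0·29 = 148]
  row B: (29, 0, 1)   [0·148 + 1·29 = 29]
  148 = 5·29 + 3   → row C = row A − 5·row B = (3, 1, −5)   [check: 1·148 − 5·29 = 3]
  29 = 9·3 + 2   → row D = row B − 9·row C = (2, −9, 46)   [check: −9·148 + 46·29 = 2]
  3 = 1·2 + 1   → row E = row C − 1·row D = (1, 10, −51)   [check: 10·148 − 51·29 = 1]
  2 = 2·1 + 0   → remainder 0, stop. gcd = 1 (last nonzero row E).
The gcd is 1, so 29 is invertible mod 148. The last nonzero row gives 10·148 − 51·29 = 1, so t = −51. So 29^(−1) ≡ −51 ≡ 97 (mod 148). Verify: 29 · 97 = 2813 ≡ 1 (mod 148). ✓

Final answer: 29^(−1) ≡ 97 (mod 148)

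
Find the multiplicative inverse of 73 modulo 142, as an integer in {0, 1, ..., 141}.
Apply the extended Euclidean algorithm to (142, 73), tracking rows (r, s, t) with s·142 + t·73 = r. Each division r_prev = q·r_cur + r_new produces the new row as (previous row) − q·(current row):
  row A: (142, 1, 0)   [1·142 + 0·73 = 142]
  row B: (73, 0, 1)   [0·142 + 1·73 = 73]
  142 = 1·73 + 69   → row C = row A − 1·row B = (69, 1, −1)   [check: 1·142 − 1·73 = 69]
  73 = 1·69 + 4   → row D = row B − 1·row C = (4, −1, 2)   [check: −1·142 + 2·73 = 4]
  69 = 17·4 + 1   → row E = row C − 17·row D = (1, 18, −35)   [check: 18·142 − 35·73 = 1]
  4 = 4·1 + 0   → remainder 0, stop. gcd = 1 (last nonzero row E).
The gcd is 1, so 73 is invertible mod 142. The last nonzero row gives 18·142 − 35·73 = 1, so t = −35. So 73^(−1) ≡ −35 ≡ 107 (mod 142). Verify: 73 · 107 = 7811 ≡ 1 (mod 142). ✓

Final answer: 73^(−1) ≡ 107 (mod 142)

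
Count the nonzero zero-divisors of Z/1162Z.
Z/1162Z has 669 nonzero zero-divisors

In Z/1162Z each nonzero element is either a unit (gcd with 1162 is 1) or a zero-divisor (gcd > 1). The number of units is φ(1162): factorise 1162 = 2 · 7 · 83, so φ(1162) = (2 − 1) · (7 − 1) · (83 − 1) = 1 · 6 · 82 = 492. The nonzero elements number 1162 − 1 = 1161. Hence the nonzero zero-divisors number 1161 − 492 = 669.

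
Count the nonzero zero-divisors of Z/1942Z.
In Z/1942Z each nonzero element is either a unit (gcd with 1942 is 1) or a zero-divisor (gcd > 1). The number of units is φ(1942): factorise 1942 = 2 · 971, so φ(1942) = (2 − 1) · (971 − 1) = 1 · 970 = 970. The nonzero elements number 1942 − 1 = 1941. Hence the nonzero zero-divisors number 1941 − 970 = 971.

Final answer: Z/1942Z has 971 nonzero zero-divisors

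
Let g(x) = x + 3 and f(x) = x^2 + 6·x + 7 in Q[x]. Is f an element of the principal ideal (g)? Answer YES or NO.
In Q[x] the ideal (g) consists of all multiples of g, so f ∈ (g) iff g | f, i.e. iff the remainder of f on division by g is 0. Divide f by g (g is monic, so eliminate the leading term of the running remainder at each step):
  leading term x^2: subtract (x)·g(x) = x^2 + 3·x, leaving 3·x + 7
  leading term 3·x: subtract (3)·g(x) = 3·x + 9, leaving -2
The remainder r(x) = -2 ≠ 0 (and deg r < deg g), so g ∤ f, i.e. f ∉ (g).

Final answer: NO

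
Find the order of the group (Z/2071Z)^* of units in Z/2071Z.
(Z/2071Z)^* consists of the classes a with gcd(a, 2071) = 1, so its order is φ(2071). φ is multiplicative, with φ(p^e) = p^e − p^(e−1). Factorise 2071 = 19 · 109. Then
  φ(2071) = (19 − 1) · (109 − 1) = 18 · 108 = 1944.
Thus |(Z/2071Z)^*| = 1944.

Final answer: |(Z/2071Z)^*| = 1944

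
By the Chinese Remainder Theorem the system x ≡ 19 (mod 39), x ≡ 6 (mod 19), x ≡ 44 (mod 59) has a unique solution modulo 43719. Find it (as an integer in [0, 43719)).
The moduli 39, 19, 59 are pairwise coprime, so by the CRT there is a unique solution mod 39·19·59 = 43719.
Solve by successive substitution. Start with x ≡ 19 (mod 39).
  Combine with x ≡ 6 (mod 19): write x = 19 + 39·t and require 19 + 39·t ≡ 6 (mod 19), i.e. 39·t ≡ 6 − 19 ≡ 6 (mod 19). Since 39^(−1) ≡ 1 (mod 19) (39 ≡ 1 (mod 19)), t ≡ 1·6 ≡ 6 (mod 19). So x ≡ 19 + 39·6 = 253 (mod 741).
  Combine with x ≡ 44 (mod 59): write x = 253 + 741·t and require 253 + 741·t ≡ 44 (mod 59), i.e. 741·t ≡ 44 − 253 ≡ 27 (mod 59). Since 741^(−1) ≡ 34 (mod 59) (741 ≡ 33 (mod 59)), t ≡ 34·27 ≡ 33 (mod 59). So x ≡ 253 + 741·33 = 24706 (mod 43719).
Unique solution in [0, 43719): x = 24706.

Final answer: x ≡ 24706 (mod 43719); the representative in [0, 43719) is 24706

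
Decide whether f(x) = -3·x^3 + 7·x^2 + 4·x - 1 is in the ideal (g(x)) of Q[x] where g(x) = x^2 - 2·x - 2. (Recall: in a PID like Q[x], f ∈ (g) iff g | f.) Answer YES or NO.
NO

In Q[x] the ideal (g) consists of all multiples of g, so f ∈ (g) iff g | f, i.e. iff the remainder of f on division by g is 0. Divide f by g (g is monic, so eliminate the leading term of the running remainder at each step):
  leading term -3·x^3: subtract (-3·x)·g(x) = -3·x^3 + 6·x^2 + 6·x, leaving x^2 - 2·x - 1
  leading term x^2: subtract (1)·g(x) = x^2 - 2·x - 2, leaving 1
The remainder r(x) = 1 ≠ 0 (and deg r < deg g), so g ∤ f, i.e. f ∉ (g).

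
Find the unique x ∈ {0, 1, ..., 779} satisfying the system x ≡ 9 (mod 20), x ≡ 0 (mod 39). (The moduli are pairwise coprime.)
x ≡ 429 (mod 780); the representative in [0, 780) is 429

The moduli 20, 39 are pairwise coprime, so by the CRT there is a unique solution mod 20·39 = 780.
Solve by successive substitution. Start with x ≡ 9 (mod 20).
  Combine with x ≡ 0 (mod 39): write x = 9 + 20·t and require 9 + 20·t ≡ 0 (mod 39), i.e. 20·t ≡ 0 − 9 ≡ 30 (mod 39). Since 20^(−1) ≡ 2 (mod 39), t ≡ 2·30 ≡ 21 (mod 39). So x ≡ 9 + 20·21 = 429 (mod 780).
Unique solution in [0, 780): x = 429.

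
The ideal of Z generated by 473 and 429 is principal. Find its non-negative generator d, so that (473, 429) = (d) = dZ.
(473, 429) = (11); d = 11

In the PID Z, (a, b) is generated by gcd(a, b). Compute gcd(473, 429) with the extended Euclidean algorithm, tracking rows (r, s, t) with s·473 + t·429 = r:
  row A: (473, 1, 0)   [1·473 + 0·429 = 473]
  row B: (429, 0, 1)   [0·473 + 1·429 = 429]
  473 = 1·429 + 44   → row C = row A − 1·row B = (44, 1, −1)   [check: 1·473 − 1·429 = 44]
  429 = 9·44 + 33   → row D = row B − 9·row C = (33, −9, 10)   [check: −9·473 + 10·429 = 33]
  44 = 1·33 + 11   → row E = row C − 1·row D = (11, 10, −11)   [check: 10·473 − 11·429 = 11]
  33 = 3·11 + 0   → remainder 0, stop. gcd = 11 (last nonzero row E).
So gcd(473, 429) = 11, with Bézout identity 10·473 − 11·429 = 11. Containment (⊇): the Bézout identity exhibits 11 as an element of (473, 429), giving (11) ⊆ (473, 429). Containment (⊆): since 11 | 473 and 11 | 429 (473 = 11·43, 429 = 11·39), every Z-linear combination of 473 and 429 is divisible by 11, so (473, 429) ⊆ (11). Therefore (473, 429) = (11), d = 11.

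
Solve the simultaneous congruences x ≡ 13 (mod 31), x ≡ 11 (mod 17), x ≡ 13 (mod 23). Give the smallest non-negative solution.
The moduli 31, 17, 23 are pairwise coprime, so by the CRT there is a unique solution mod 31·17·23 = 12121.
Solve by successive substitution. Start with x ≡ 13 (mod 31).
  Combine with x ≡ 11 (mod 17): write x = 13 + 31·t and require 13 + 31·t ≡ 11 (mod 17), i.e. 31·t ≡ 11 − 13 ≡ 15 (mod 17). Since 31^(−1) ≡ 11 (mod 17) (31 ≡ 14 (mod 17)), t ≡ 11·15 ≡ 12 (mod 17). So x ≡ 13 + 31·12 = 385 (mod 527).
  Combine with x ≡ 13 (mod 23): write x = 385 + 527·t and require 385 + 527·t ≡ 13 (mod 23), i.e. 527·t ≡ 13 − 385 ≡ 19 (mod 23). Since 527^(−1) ≡ 11 (mod 23) (527 ≡ 21 (mod 23)), t ≡ 11·19 ≡ 2 (mod 23). So x ≡ 385 + 527·2 = 1439 (mod 12121).
Unique solution in [0, 12121): x = 1439.

Final answer: x ≡ 1439 (mod 12121); the representative in [0, 12121) is 1439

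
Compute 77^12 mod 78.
Use repeated squaring. Binary(12) = 1100. Walk through the bits of the exponent 12 left-to-right: at each bit after the leading one, square the running value, then multiply by 77 if the bit is 1 (always reducing mod 78):
  bit 1 = 1 (leading): start with 77.
  bit 2 = 1: square 77^2 = 5929 ≡ 1; bit is 1, so multiply 1·77 = 77 (mod 78).
  bit 3 = 0: square 77^2 = 5929 ≡ 1 (mod 78).
  bit 4 = 0: square 1^2 = 1 (mod 78).
Final value: 77^12 ≡ 1 (mod 78).

Final answer: 1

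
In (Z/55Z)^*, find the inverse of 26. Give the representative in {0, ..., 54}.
26^(−1) ≡ 36 (mod 55)

Apply the extended Euclidean algorithm to (55, 26), tracking rows (r, s, t) with s·55 + t·26 = r. Each division r_prev = q·r_cur + r_new produces the new row as (previous row) − q·(current row):
  row A: (55, 1, 0)   [1·55 + 0·26 = 55]
  row B: (26, 0, 1)   [0·55 + 1·26 = 26]
  55 = 2·26 + 3   → row C = row A − 2·row B = (3, 1, −2)   [check: 1·55 − 2·26 = 3]
  26 = 8·3 + 2   → row D = row B − 8·row C = (2, −8, 17)   [check: −8·55 + 17·26 = 2]
  3 = 1·2 + 1   → row E = row C − 1·row D = (1, 9, −19)   [check: 9·55 − 19·26 = 1]
  2 = 2·1 + 0   → remainder 0, stop. gcd = 1 (last nonzero row E).
The gcd is 1, so 26 is invertible mod 55. The last nonzero row gives 9·55 − 19·26 = 1, so t = −19. So 26^(−1) ≡ −19 ≡ 36 (mod 55). Verify: 26 · 36 = 936 ≡ 1 (mod 55). ✓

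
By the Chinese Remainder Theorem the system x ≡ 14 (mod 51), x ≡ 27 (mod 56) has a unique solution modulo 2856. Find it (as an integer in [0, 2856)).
The moduli 51, 56 are pairwise coprime, so by the CRT there is a unique solution mod 51·56 = 2856.
Solve by successive substitution. Start with x ≡ 14 (mod 51).
  Combine with x ≡ 27 (mod 56): write x = 14 + 51·t and require 14 + 51·t ≡ 27 (mod 56), i.e. 51·t ≡ 27 − 14 ≡ 13 (mod 56). Since 51^(−1) ≡ 11 (mod 56), t ≡ 11·13 ≡ 31 (mod 56). So x ≡ 14 + 51·31 = 1595 (mod 2856).
Unique solution in [0, 2856): x = 1595.

Final answer: x ≡ 1595 (mod 2856); the representative in [0, 2856) is 1595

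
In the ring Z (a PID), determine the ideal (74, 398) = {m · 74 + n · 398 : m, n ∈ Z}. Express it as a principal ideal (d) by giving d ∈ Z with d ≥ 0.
(74, 398) = (2); d = 2

In the PID Z, (a, b) is generated by gcd(a, b). Compute gcd(398, 74) with the extended Euclidean algorithm, tracking rows (r, s, t) with s·398 + t·74 = r:
  row A: (398, 1, 0)   [1·398 + 0·74 = 398]
  row B: (74, 0, 1)   [0·398 + 1·74 = 74]
  398 = 5·74 + 28   → row C = row A − 5·row B = (28, 1, −5)   [check: 1·398 − 5·74 = 28]
  74 = 2·28 + 18   → row D = row B − 2·row C = (18, −2, 11)   [check: −2·398 + 11·74 = 18]
  28 = 1·18 + 10   → row E = row C − 1·row D = (10, 3, −16)   [check: 3·398 − 16·74 = 10]
  18 = 1·10 + 8   → row F = row D − 1·row E = (8, −5, 27)   [check: −5·398 + 27·74 = 8]
  10 = 1·8 + 2   → row G = row E − 1·row F = (2, 8, −43)   [check: 8·398 − 43·74 = 2]
  8 = 4·2 + 0   → remainder 0, stop. gcd = 2 (last nonzero row G).
So gcd(74, 398) = 2, with Bézout identity 8·398 − 43·74 = 2. Containment (⊇): the Bézout identity exhibits 2 as an element of (74, 398), giving (2) ⊆ (74, 398). Containment (⊆): since 2 | 74 and 2 | 398 (74 = 2·37, 398 = 2·199), every Z-linear combination of 74 and 398 is divisible by 2, so (74, 398) ⊆ (2). Therefore (74, 398) = (2), d = 2.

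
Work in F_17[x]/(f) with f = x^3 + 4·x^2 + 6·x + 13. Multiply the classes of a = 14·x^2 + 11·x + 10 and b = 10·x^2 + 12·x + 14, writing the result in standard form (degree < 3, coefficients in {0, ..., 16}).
a · b ≡ 2·x^2 + 10·x + 15 (mod f(x))

Multiply as integer polynomials: a · b = 140·x^4 + 278·x^3 + 428·x^2 + 274·x + 140. Reducing coefficients mod 17: a · b ≡ 4·x^4 + 6·x^3 + 3·x^2 + 2·x + 4. Now divide by f(x) = x^3 + 4·x^2 + 6·x + 13 in F_17[x], eliminating the leading term at each step:
  leading term 4·x^4: subtract (4·x)·f(x) = 4·x^4 + 16·x^3 + 7·x^2 + x, leaving 7·x^3 + 13·x^2 + x + 4 (coefficients mod 17)
  leading term 7·x^3: subtract (7)·f(x) = 7·x^3 + 11·x^2 + 8·x + 6, leaving 2·x^2 + 10·x + 15 (coefficients mod 17)
The degree is now < 3, so this is the remainder. Hence a · b ≡ 2·x^2 + 10·x + 15 in F_17[x]/(f).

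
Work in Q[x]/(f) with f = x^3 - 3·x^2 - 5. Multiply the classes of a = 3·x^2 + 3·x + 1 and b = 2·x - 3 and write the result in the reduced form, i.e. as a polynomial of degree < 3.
First multiply in Q[x] without reducing: a · b = 6·x^3 - 3·x^2 - 7·x - 3. Now divide by f(x) = x^3 - 3·x^2 - 5, eliminating the leading term at each step:
  leading term 6·x^3: subtract (6)·f(x) = 6·x^3 - 18·x^2 - 30, leaving 15·x^2 - 7·x + 27
The degree is now < 3, so this is the remainder. Hence a · b ≡ 15·x^2 - 7·x + 27 in Q[x]/(f).

Final answer: a · b ≡ 15·x^2 - 7·x + 27 (mod f(x))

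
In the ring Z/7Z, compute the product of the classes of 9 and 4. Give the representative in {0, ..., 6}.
Reduce the factors first: 9 ≡ 2 (mod 7), so 9 · 4 ≡ 2 · 4 (mod 7). 2 · 4 = 8. Dividing by 7: 8 = 1·7 + 1. So (9 · 4) mod 7 = 1.

Final answer: 1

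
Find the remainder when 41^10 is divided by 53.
Use repeated squaring. Binary(10) = 1010. Walk through the bits of the exponent 10 left-to-right: at each bit after the leading one, square the running value, then multiply by 41 if the bit is 1 (always reducing mod 53):
  bit 1 = 1 (leading): start with 41.
  bit 2 = 0: square 41^2 = 1681 ≡ 38 (mod 53).
  bit 3 = 1: square 38^2 = 1444 ≡ 13; bit is 1, so multiply 13·41 = 533 ≡ 3 (mod 53).
  bit 4 = 0: square 3^2 = 9 (mod 53).
Final value: 41^10 ≡ 9 (mod 53).

Final answer: 9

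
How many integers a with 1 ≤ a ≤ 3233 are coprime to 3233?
The number of a ∈ {1, ..., 3233} with gcd(a, 3233) = 1 is by definition Euler's totient φ(3233). φ is multiplicative, with φ(p^e) = p^e − p^(e−1). Factorise 3233 = 53 · 61. Then
  φ(3233) = (53 − 1) · (61 − 1) = 52 · 60 = 3120.
So there are 3120 such integers.

Final answer: 3120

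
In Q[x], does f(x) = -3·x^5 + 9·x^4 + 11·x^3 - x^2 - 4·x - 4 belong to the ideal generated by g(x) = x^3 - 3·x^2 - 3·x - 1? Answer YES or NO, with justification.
NO

In Q[x] the ideal (g) consists of all multiples of g, so f ∈ (g) iff g | f, i.e. iff the remainder of f on division by g is 0. Divide f by g (g is monic, so eliminate the leading term of the running remainder at each step):
  leading term -3·x^5: subtract (-3·x^2)·g(x) = -3·x^5 + 9·x^4 + 9·x^3 + 3·x^2, leaving 2·x^3 - 4·x^2 - 4·x - 4
  leading term 2·x^3: subtract (2)·g(x) = 2·x^3 - 6·x^2 - 6·x - 2, leaving 2·x^2 + 2·x - 2
The remainder r(x) = 2·x^2 + 2·x - 2 ≠ 0 (and deg r < deg g), so g ∤ f, i.e. f ∉ (g).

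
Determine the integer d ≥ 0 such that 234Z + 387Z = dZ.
In the PID Z, (a, b) is generated by gcd(a, b). Compute gcd(387, 234) with the extended Euclidean algorithm, tracking rows (r, s, t) with s·387 + t·234 = r:
  row A: (387, 1, 0)   [1·387 + 0·234 = 387]
  row B: (234, 0, 1)   [0·387 + 1·234 = 234]
  387 = 1·234 + 153   → row C = row A − 1·row B = (153, 1, −1)   [check: 1·387 − 1·234 = 153]
  234 = 1·153 + 81   → row D = row B − 1·row C = (81, −1, 2)   [check: −1·387 + 2·234 = 81]
  153 = 1·81 + 72   → row E = row C − 1·row D = (72, 2, −3)   [check: 2·387 − 3·234 = 72]
  81 = 1·72 + 9   → row F = row D − 1·row E = (9, −3, 5)   [check: −3·387 + 5·234 = 9]
  72 = 8·9 + 0   → remainder 0, stop. gcd = 9 (last nonzero row F).
So gcd(234, 387) = 9, with Bézout identity −3·387 + 5·234 = 9. Containment (⊇): the Bézout identity exhibits 9 as an element of (234, 387), giving (9) ⊆ (234, 387). Containment (⊆): since 9 | 234 and 9 | 387 (234 = 9·26, 387 = 9·43), every Z-linear combination of 234 and 387 is divisible by 9, so (234, 387) ⊆ (9). Therefore (234, 387) = (9), d = 9.

Final answer: (234, 387) = (9); d = 9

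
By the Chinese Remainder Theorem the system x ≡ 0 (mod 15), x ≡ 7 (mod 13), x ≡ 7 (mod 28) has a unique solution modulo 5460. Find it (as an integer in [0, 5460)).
x ≡ 735 (mod 5460); the representative in [0, 5460) is 735

The moduli 15, 13, 28 are pairwise coprime, so by the CRT there is a unique solution mod 15·13·28 = 5460.
Solve by successive substitution. Start with x ≡ 0 (mod 15).
  Combine with x ≡ 7 (mod 13): write x = 15·t and require 15·t ≡ 7 (mod 13). Since 15^(−1) ≡ 7 (mod 13) (15 ≡ 2 (mod 13)), t ≡ 7·7 ≡ 10 (mod 13). So x ≡ 15·10 = 150 (mod 195).
  Combine with x ≡ 7 (mod 28): write x = 150 + 195·t and require 150 + 195·t ≡ 7 (mod 28), i.e. 195·t ≡ 7 − 150 ≡ 25 (mod 28). Since 195^(−1) ≡ 27 (mod 28) (195 ≡ 27 (mod 28)), t ≡ 27·25 ≡ 3 (mod 28). So x ≡ 150 + 195·3 = 735 (mod 5460).
Unique solution in [0, 5460): x = 735.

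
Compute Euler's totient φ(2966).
φ(2966) = 1482

φ is multiplicative, with φ(p^e) = p^e − p^(e−1). Factorise 2966 = 2 · 1483. Then
  φ(2966) = (2 − 1) · (1483 − 1) = 1 · 1482 = 1482.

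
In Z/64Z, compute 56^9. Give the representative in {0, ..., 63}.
0

Use repeated squaring. Binary(9) = 1001. Walk through the bits of the exponent 9 left-to-right: at each bit after the leading one, square the running value, then multiply by 56 if the bit is 1 (always reducing mod 64):
  bit 1 = 1 (leading): start with 56.
  bit 2 = 0: square 56^2 = 3136 ≡ 0 (mod 64).
  bit 3 = 0: square 0^2 = 0 (mod 64).
  bit 4 = 1: square 0^2 = 0; bit is 1, so multiply 0·56 = 0 (mod 64).
Final value: 56^9 ≡ 0 (mod 64).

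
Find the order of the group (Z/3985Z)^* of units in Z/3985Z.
|(Z/3985Z)^*| = 3184

(Z/3985Z)^* consists of the classes a with gcd(a, 3985) = 1, so its order is φ(3985). φ is multiplicative, with φ(p^e) = p^e − p^(e−1). Factorise 3985 = 5 · 797. Then
  φ(3985) = (5 − 1) · (797 − 1) = 4 · 796 = 3184.
Thus |(Z/3985Z)^*| = 3184.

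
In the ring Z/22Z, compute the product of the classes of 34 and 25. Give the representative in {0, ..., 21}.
14

Reduce the factors first: 34 ≡ 12, 25 ≡ 3 (mod 22), so 34 · 25 ≡ 12 · 3 (mod 22). 12 · 3 = 36. Dividing by 22: 36 = 1·22 + 14. So (34 · 25) mod 22 = 14.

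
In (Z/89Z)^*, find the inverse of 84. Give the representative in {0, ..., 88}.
Apply the extended Euclidean algorithm to (89, 84), tracking rows (r, s, t) with s·89 + t·84 = r. Each division r_prev = q·r_cur + r_new produces the new row as (previous row) − q·(current row):
  row A: (89, 1, 0)   [1·89 + 0·84 = 89]
  row B: (84, 0, 1)   [0·89 + 1·84 = 84]
  89 = 1·84 + 5   → row C = row A − 1·row B = (5, 1, −1)   [check: 1·89 − 1·84 = 5]
  84 = 16·5 + 4   → row D = row B − 16·row C = (4, −16, 17)   [check: −16·89 + 17·84 = 4]
  5 = 1·4 + 1   → row E = row C − 1·row D = (1, 17, −18)   [check: 17·89 − 18·84 = 1]
  4 = 4·1 + 0   → remainder 0, stop. gcd = 1 (last nonzero row E).
The gcd is 1, so 84 is invertible mod 89. The last nonzero row gives 17·89 − 18·84 = 1, so t = −18. So 84^(−1) ≡ −18 ≡ 71 (mod 89). Verify: 84 · 71 = 5964 ≡ 1 (mod 89). ✓

Final answer: 84^(−1) ≡ 71 (mod 89)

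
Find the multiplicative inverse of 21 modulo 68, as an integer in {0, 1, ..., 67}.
21^(−1) ≡ 13 (mod 68)

Apply the extended Euclidean algorithm to (68, 21), tracking rows (r, s, t) with s·68 + t·21 = r. Each division r_prev = q·r_cur + r_new produces the new row as (previous row) − q·(current row):
  row A: (68, 1, 0)   [1·68 + 0·21 = 68]
  row B: (21, 0, 1)   [0·68 + 1·21 = 21]
  68 = 3·21 + 5   → row C = row A − 3·row B = (5, 1, −3)   [check: 1·68 − 3·21 = 5]
  21 = 4·5 + 1   → row D = row B − 4·row C = (1, −4, 13)   [check: −4·68 + 13·21 = 1]
  5 = 5·1 + 0   → remainder 0, stop. gcd = 1 (last nonzero row D).
The gcd is 1, so 21 is invertible mod 68. The last nonzero row gives −4·68 + 13·21 = 1, so t = 13. So 21^(−1) ≡ 13 (mod 68). Verify: 21 · 13 = 273 ≡ 1 (mod 68). ✓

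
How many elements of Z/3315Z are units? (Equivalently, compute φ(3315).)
An element a ∈ Z/3315Z is a unit iff gcd(a, 3315) = 1, so the number of units is φ(3315). φ is multiplicative, with φ(p^e) = p^e − p^(e−1). Factorise 3315 = 3 · 5 · 13 · 17. Then
  φ(3315) = (3 − 1) · (5 − 1) · (13 − 1) · (17 − 1) = 2 · 4 · 12 · 16 = 1536.

Final answer: Z/3315Z has φ(3315) = 1536 units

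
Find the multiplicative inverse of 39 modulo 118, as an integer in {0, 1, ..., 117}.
39^(−1) ≡ 115 (mod 118)

Apply the extended Euclidean algorithm to (118, 39), tracking rows (r, s, t) with s·118 + t·39 = r. Each division r_prev = q·r_cur + r_new produces the new row as (previous row) − q·(current row):
  row A: (118, 1, 0)   [1·118 + 0·39 = 118]
  row B: (39, 0, 1)   [0·118 + 1·39 = 39]
  118 = 3·39 + 1   → row C = row A − 3·row B = (1, 1, −3)   [check: 1·118 − 3·39 = 1]
  39 = 39·1 + 0   → remainder 0, stop. gcd = 1 (last nonzero row C).
The gcd is 1, so 39 is invertible mod 118. The last nonzero row gives 1·118 − 3·39 = 1, so t = −3. So 39^(−1) ≡ −3 ≡ 115 (mod 118). Verify: 39 · 115 = 4485 ≡ 1 (mod 118). ✓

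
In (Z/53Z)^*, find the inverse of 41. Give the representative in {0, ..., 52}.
41^(−1) ≡ 22 (mod 53)

Apply the extended Euclidean algorithm to (53, 41), tracking rows (r, s, t) with s·53 + t·41 = r. Each division r_prev = q·r_cur + r_new produces the new row as (previous row) − q·(current row):
  row A: (53, 1, 0)   [1·53 + 0·41 = 53]
  row B: (41, 0, 1)   [0·53 + 1·41 = 41]
  53 = 1·41 + 12   → row C = row A − 1·row B = (12, 1, −1)   [check: 1·53 − 1·41 = 12]
  41 = 3·12 + 5   → row D = row B − 3·row C = (5, −3, 4)   [check: −3·53 + 4·41 = 5]
  12 = 2·5 + 2   → row E = row C − 2·row D = (2, 7, −9)   [check: 7·53 − 9·41 = 2]
  5 = 2·2 + 1   → row F = row D − 2·row E = (1, −17, 22)   [check: −17·53 + 22·41 = 1]
  2 = 2·1 + 0   → remainder 0, stop. gcd = 1 (last nonzero row F).
The gcd is 1, so 41 is invertible mod 53. The last nonzero row gives −17·53 + 22·41 = 1, so t = 22. So 41^(−1) ≡ 22 (mod 53). Verify: 41 · 22 = 902 ≡ 1 (mod 53). ✓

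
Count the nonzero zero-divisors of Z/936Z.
Z/936Z has 647 nonzero zero-divisors

In Z/936Z each nonzero element is either a unit (gcd with 936 is 1) or a zero-divisor (gcd > 1). The number of units is φ(936): factorise 936 = 2^3 · 3^2 · 13, so φ(936) = (2^3 − 2^2) · (3^2 − 3^1) · (13 − 1) = 4 · 6 · 12 = 288. The nonzero elements number 936 − 1 = 935. Hence the nonzero zero-divisors number 935 − 288 = 647.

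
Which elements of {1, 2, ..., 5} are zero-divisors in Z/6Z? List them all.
nonzero zero-divisors of Z/6Z = {2, 3, 4}

An element a ∈ Z/6Z (with a ≠ 0) is a zero-divisor iff gcd(a, 6) > 1 (because a is a unit precisely when gcd(a, n) = 1, and in Z/nZ every nonzero, non-unit element is a zero-divisor). Scan a = 1, ..., 5 and keep those with gcd(a, 6) > 1:
  gcd(2, 6) = 2, gcd(3, 6) = 3, gcd(4, 6) = 2.
All other a ∈ {1, ..., 5} have gcd(a, 6) = 1 and are units. So the nonzero zero-divisors are exactly the 3 values of a appearing in this scan.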